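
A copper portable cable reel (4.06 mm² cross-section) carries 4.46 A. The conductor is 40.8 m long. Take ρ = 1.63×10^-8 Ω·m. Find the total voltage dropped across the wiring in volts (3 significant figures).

A = 4.06 mm² = 4.060e-06 m²
R = ρL/A = (1.63×10^-8)(40.8)/(4.060e-06) = 0.1638 Ω
V = IR = 4.46 × 0.1638 = 0.731 V

0.731 V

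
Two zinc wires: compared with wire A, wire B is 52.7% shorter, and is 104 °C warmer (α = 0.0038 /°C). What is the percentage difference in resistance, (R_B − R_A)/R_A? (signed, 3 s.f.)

R ∝ ρL/d² with ρ ∝ (1+αΔT), so R_B/R_A = (1 − 52.7/100) × (1 + 0.0038×104)
= 0.473 × 1.395 = 0.6599
(R_B − R_A)/R_A = 0.6599 − 1 = -34.0%

-34.0%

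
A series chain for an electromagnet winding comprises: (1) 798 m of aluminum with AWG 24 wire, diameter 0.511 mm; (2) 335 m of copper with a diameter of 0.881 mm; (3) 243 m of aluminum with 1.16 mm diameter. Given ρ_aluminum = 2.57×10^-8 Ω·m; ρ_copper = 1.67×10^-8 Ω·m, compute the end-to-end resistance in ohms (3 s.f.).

115 Ω

Seg 1: A = π(0.511/2 mm)² = π(2.5550e-04 m)² = 2.051e-07 m²
R_1 = (2.57×10^-8)(798)/(2.051e-07) = 100 Ω
Seg 2: A = π(d/2)² = π(4.4050e-04 m)² = 6.096e-07 m²
R_2 = (1.67×10^-8)(335)/(6.096e-07) = 9.177 Ω
Seg 3: A = π(d/2)² = π(5.8000e-04 m)² = 1.057e-06 m²
R_3 = (2.57×10^-8)(243)/(1.057e-06) = 5.909 Ω
R_total = R_1 + R_2 + R_3 = 115 Ω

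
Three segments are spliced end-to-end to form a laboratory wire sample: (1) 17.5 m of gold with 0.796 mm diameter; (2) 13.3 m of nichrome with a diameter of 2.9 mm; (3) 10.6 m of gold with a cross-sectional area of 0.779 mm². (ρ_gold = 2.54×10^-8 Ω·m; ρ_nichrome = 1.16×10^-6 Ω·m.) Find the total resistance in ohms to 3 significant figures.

3.57 Ω

Seg 1: A = π(d/2)² = π(3.9800e-04 m)² = 4.976e-07 m²
R_1 = (2.54×10^-8)(17.5)/(4.976e-07) = 0.8932 Ω
Seg 2: A = π(d/2)² = π(1.4500e-03 m)² = 6.605e-06 m²
R_2 = (1.16×10^-6)(13.3)/(6.605e-06) = 2.336 Ω
Seg 3: A = 0.779 mm² = 7.790e-07 m²
R_3 = (2.54×10^-8)(10.6)/(7.790e-07) = 0.3456 Ω
R_total = R_1 + R_2 + R_3 = 3.57 Ω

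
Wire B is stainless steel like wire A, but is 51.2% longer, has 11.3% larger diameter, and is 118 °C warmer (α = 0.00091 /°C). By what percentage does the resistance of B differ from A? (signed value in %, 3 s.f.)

R ∝ ρL/d² with ρ ∝ (1+αΔT), so R_B/R_A = (1 + 51.2/100) × (1 + 11.3/100)⁻² × (1 + 0.00091×118)
= 1.512 × 0.8073 × 1.107 = 1.352
(R_B − R_A)/R_A = 1.352 − 1 = 35.2%

35.2%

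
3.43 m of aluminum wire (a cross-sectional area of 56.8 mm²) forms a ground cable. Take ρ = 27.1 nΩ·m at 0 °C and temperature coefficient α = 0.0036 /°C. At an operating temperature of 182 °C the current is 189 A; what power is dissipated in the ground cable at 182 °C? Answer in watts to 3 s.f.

96.8 W

ρ = 27.1 nΩ·m = 2.71×10^-8 Ω·m
A = 56.8 mm² = 5.680e-05 m²
R₍0₎ = ρL/A = (2.71×10^-8)(3.43)/(5.680e-05) = 0.001636 Ω
R₍182₎ = R₍0₎(1 + αΔT) = 0.001636 × (1 + 0.0036×182) = 0.002709 Ω
P = I²R = (189)² × 0.002709 = 96.8 W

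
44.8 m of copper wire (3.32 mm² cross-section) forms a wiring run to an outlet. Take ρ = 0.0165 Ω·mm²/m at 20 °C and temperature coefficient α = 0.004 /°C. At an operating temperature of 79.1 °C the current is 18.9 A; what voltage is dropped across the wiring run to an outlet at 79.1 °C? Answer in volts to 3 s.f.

5.20 V

ρ = 0.0165 Ω·mm²/m = 1.65×10^-8 Ω·m
A = 3.32 mm² = 3.320e-06 m²
R₍20₎ = ρL/A = (1.65×10^-8)(44.8)/(3.320e-06) = 0.2227 Ω
R₍79.1₎ = R₍20₎(1 + αΔT) = 0.2227 × (1 + 0.004×59.1) = 0.2753 Ω
V = IR = 18.9 × 0.2753 = 5.20 V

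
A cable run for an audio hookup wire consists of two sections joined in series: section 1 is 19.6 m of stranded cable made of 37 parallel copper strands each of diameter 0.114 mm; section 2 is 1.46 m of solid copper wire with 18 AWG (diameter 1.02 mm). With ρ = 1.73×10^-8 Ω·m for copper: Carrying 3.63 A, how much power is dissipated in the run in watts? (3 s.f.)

12.2 W

Section 1: A_strand = π(5.7000e-05)² = 1.021e-08 m²; R₁ = ρL/(N·A_s) = (1.73×10^-8)(19.6)/(37×1.021e-08) = 0.8978 Ω
Section 2: A = π(1.02/2 mm)² = π(5.1000e-04 m)² = 8.171e-07 m²
R₂ = (1.73×10^-8)(1.46)/(8.171e-07) = 0.03091 Ω
R = R₁ + R₂ = 0.9288 Ω
P = I²R = (3.63)² × 0.9288 = 12.2 W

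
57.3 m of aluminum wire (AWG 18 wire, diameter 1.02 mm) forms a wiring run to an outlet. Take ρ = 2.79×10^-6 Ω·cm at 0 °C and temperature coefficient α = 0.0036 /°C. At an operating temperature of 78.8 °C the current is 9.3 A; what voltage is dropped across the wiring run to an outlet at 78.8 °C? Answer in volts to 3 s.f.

ρ = 2.79×10^-6 Ω·cm = 2.79×10^-8 Ω·m
A = π(1.02/2 mm)² = π(5.1000e-04 m)² = 8.171e-07 m²
R₍0₎ = ρL/A = (2.79×10^-8)(57.3)/(8.171e-07) = 1.956 Ω
R₍78.8₎ = R₍0₎(1 + αΔT) = 1.956 × (1 + 0.0036×78.8) = 2.511 Ω
V = IR = 9.3 × 2.511 = 23.4 V

23.4 V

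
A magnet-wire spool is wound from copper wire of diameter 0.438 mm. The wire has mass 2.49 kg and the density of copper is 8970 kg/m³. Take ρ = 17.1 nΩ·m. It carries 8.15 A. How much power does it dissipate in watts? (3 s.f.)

13900 W

ρ = 17.1 nΩ·m = 1.71×10^-8 Ω·m
A = π(d/2)² = π(2.1900e-04 m)² = 1.5067e-07 m²
L = m/(density·A) = 2.49/(8970×1.5067e-07) = 1842 m
R = ρL/A = (1.71×10^-8)(1842)/(1.5067e-07) = 209.1 Ω
P = I²R = (8.15)² × 209.1 = 13900 W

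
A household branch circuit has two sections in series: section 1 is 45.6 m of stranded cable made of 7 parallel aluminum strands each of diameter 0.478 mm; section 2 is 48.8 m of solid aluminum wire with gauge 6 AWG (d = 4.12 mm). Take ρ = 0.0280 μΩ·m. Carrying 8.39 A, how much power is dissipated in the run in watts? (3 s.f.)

78.8 W

ρ = 0.0280 μΩ·m = 2.80×10^-8 Ω·m
Section 1: A_strand = π(2.3900e-04)² = 1.795e-07 m²; R₁ = ρL/(N·A_s) = (2.80×10^-8)(45.6)/(7×1.795e-07) = 1.016 Ω
Section 2: A = π(4.12/2 mm)² = π(2.0600e-03 m)² = 1.333e-05 m²
R₂ = (2.80×10^-8)(48.8)/(1.333e-05) = 0.1025 Ω
R = R₁ + R₂ = 1.119 Ω
P = I²R = (8.39)² × 1.119 = 78.8 W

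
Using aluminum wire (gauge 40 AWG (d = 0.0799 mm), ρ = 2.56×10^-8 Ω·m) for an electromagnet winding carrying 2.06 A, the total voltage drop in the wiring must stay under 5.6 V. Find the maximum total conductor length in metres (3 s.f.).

0.532 m

A = π(0.0799/2 mm)² = π(3.9950e-05 m)² = 5.014e-09 m²
L_max = V_max·A/(1·ρI) = (5.6)(5.014e-09)/(2.56×10^-8×2.06) = 0.532 m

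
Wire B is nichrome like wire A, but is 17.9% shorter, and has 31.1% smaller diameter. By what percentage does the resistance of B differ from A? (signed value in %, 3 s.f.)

R ∝ L/d², so R_B/R_A = (1 − 17.9/100) × (1 − 31.1/100)⁻²
= 0.821 × 2.107 = 1.729
(R_B − R_A)/R_A = 1.729 − 1 = 72.9%

72.9%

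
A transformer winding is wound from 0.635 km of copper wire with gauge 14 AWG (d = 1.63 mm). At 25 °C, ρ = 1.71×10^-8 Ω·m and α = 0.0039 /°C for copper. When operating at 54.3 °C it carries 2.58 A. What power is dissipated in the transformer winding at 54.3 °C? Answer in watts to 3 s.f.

38.6 W

A = π(1.63/2 mm)² = π(8.1500e-04 m)² = 2.087e-06 m²
R₍25₎ = ρL/A = (1.71×10^-8)(635)/(2.087e-06) = 5.204 Ω
R₍54.3₎ = R₍25₎(1 + αΔT) = 5.204 × (1 + 0.0039×29.3) = 5.798 Ω
P = I²R = (2.58)² × 5.798 = 38.6 W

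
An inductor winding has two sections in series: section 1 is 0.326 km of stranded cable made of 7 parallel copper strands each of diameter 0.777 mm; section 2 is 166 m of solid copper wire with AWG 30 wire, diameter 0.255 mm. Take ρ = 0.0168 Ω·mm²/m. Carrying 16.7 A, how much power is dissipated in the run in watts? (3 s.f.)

15700 W

ρ = 0.0168 Ω·mm²/m = 1.68×10^-8 Ω·m
Section 1: A_strand = π(3.8850e-04)² = 4.742e-07 m²; R₁ = ρL/(N·A_s) = (1.68×10^-8)(326)/(7×4.742e-07) = 1.65 Ω
Section 2: A = π(0.255/2 mm)² = π(1.2750e-04 m)² = 5.107e-08 m²
R₂ = (1.68×10^-8)(166)/(5.107e-08) = 54.61 Ω
R = R₁ + R₂ = 56.26 Ω
P = I²R = (16.7)² × 56.26 = 15700 W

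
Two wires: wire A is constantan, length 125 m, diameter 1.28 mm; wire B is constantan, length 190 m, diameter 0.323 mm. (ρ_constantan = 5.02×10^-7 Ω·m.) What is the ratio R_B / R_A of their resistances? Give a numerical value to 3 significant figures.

R ∝ ρL/d², so R_B/R_A = (L_B/L_A) × (d_A/d_B)²
= (190/125) × (1.28/0.323)² = 23.9

23.9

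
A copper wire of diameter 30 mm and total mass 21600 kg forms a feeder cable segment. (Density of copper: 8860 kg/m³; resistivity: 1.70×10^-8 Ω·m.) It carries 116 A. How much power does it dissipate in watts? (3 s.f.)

A = π(d/2)² = π(1.5000e-02 m)² = 7.0686e-04 m²
L = m/(density·A) = 21600/(8860×7.0686e-04) = 3449 m
R = ρL/A = (1.70×10^-8)(3449)/(7.0686e-04) = 0.08295 Ω
P = I²R = (116)² × 0.08295 = 1120 W

1120 W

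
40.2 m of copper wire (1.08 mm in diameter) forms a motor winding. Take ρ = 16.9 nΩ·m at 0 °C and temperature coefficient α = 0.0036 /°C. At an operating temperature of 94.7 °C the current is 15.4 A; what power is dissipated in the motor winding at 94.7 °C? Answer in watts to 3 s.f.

ρ = 16.9 nΩ·m = 1.69×10^-8 Ω·m
A = π(d/2)² = π(5.4000e-04 m)² = 9.161e-07 m²
R₍0₎ = ρL/A = (1.69×10^-8)(40.2)/(9.161e-07) = 0.7416 Ω
R₍94.7₎ = R₍0₎(1 + αΔT) = 0.7416 × (1 + 0.0036×94.7) = 0.9944 Ω
P = I²R = (15.4)² × 0.9944 = 236 W

236 W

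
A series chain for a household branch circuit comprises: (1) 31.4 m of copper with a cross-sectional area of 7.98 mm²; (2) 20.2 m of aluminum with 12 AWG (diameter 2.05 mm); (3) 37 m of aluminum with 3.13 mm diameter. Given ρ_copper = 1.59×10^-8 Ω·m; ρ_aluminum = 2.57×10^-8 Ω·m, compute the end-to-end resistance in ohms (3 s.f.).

0.343 Ω

Seg 1: A = 7.98 mm² = 7.980e-06 m²
R_1 = (1.59×10^-8)(31.4)/(7.980e-06) = 0.06256 Ω
Seg 2: A = π(2.05/2 mm)² = π(1.0250e-03 m)² = 3.301e-06 m²
R_2 = (2.57×10^-8)(20.2)/(3.301e-06) = 0.1573 Ω
Seg 3: A = π(d/2)² = π(1.5650e-03 m)² = 7.694e-06 m²
R_3 = (2.57×10^-8)(37)/(7.694e-06) = 0.1236 Ω
R_total = R_1 + R_2 + R_3 = 0.343 Ω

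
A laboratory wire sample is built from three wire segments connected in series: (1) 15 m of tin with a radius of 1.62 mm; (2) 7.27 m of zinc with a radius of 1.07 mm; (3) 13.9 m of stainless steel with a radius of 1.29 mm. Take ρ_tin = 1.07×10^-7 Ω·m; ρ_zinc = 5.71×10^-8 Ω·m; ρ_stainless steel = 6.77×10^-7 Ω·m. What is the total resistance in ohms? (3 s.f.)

Seg 1: A = πr² = π(1.6200e-03 m)² = 8.245e-06 m²
R_1 = (1.07×10^-7)(15)/(8.245e-06) = 0.1947 Ω
Seg 2: A = πr² = π(1.0700e-03 m)² = 3.597e-06 m²
R_2 = (5.71×10^-8)(7.27)/(3.597e-06) = 0.1154 Ω
Seg 3: A = πr² = π(1.2900e-03 m)² = 5.228e-06 m²
R_3 = (6.77×10^-7)(13.9)/(5.228e-06) = 1.8 Ω
R_total = R_1 + R_2 + R_3 = 2.11 Ω

2.11 Ω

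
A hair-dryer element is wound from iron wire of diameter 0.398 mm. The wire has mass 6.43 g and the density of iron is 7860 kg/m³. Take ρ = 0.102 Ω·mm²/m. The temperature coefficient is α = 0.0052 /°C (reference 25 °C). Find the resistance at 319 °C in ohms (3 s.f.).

13.6 Ω

ρ = 0.102 Ω·mm²/m = 1.02×10^-7 Ω·m
A = π(d/2)² = π(1.9900e-04 m)² = 1.2441e-07 m²
L = m/(density·A) = 0.00643/(7860×1.2441e-07) = 6.576 m
R = ρL/A = (1.02×10^-7)(6.576)/(1.2441e-07) = 5.391 Ω
R(319 °C) = 5.391 × (1 + 0.0052×294) = 13.6 Ω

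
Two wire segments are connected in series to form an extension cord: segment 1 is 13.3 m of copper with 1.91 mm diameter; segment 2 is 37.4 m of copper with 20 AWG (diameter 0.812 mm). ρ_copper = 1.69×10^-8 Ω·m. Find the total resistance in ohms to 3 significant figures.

Segment 1: A = π(d/2)² = π(9.5500e-04 m)² = 2.865e-06 m²
R₁ = ρL/A = (1.69×10^-8)(13.3)/(2.865e-06) = 0.07845 Ω
Segment 2: A = π(0.812/2 mm)² = π(4.0600e-04 m)² = 5.178e-07 m²
R₂ = (1.69×10^-8)(37.4)/(5.178e-07) = 1.221 Ω
R = R₁ + R₂ = 1.30 Ω

1.30 Ω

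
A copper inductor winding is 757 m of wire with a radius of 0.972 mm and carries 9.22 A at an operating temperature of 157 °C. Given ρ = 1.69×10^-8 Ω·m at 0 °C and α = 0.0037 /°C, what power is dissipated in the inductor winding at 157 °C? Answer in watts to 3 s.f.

A = πr² = π(9.7200e-04 m)² = 2.968e-06 m²
R₍0₎ = ρL/A = (1.69×10^-8)(757)/(2.968e-06) = 4.31 Ω
R₍157₎ = R₍0₎(1 + αΔT) = 4.31 × (1 + 0.0037×157) = 6.814 Ω
P = I²R = (9.22)² × 6.814 = 579 W

579 W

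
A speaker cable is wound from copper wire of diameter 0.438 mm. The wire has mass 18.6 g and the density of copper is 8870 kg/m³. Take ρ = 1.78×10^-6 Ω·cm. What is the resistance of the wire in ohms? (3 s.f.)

ρ = 1.78×10^-6 Ω·cm = 1.78×10^-8 Ω·m
A = π(d/2)² = π(2.1900e-04 m)² = 1.5067e-07 m²
L = m/(density·A) = 0.0186/(8870×1.5067e-07) = 13.92 m
R = ρL/A = (1.78×10^-8)(13.92)/(1.5067e-07) = 1.64 Ω

1.64 Ω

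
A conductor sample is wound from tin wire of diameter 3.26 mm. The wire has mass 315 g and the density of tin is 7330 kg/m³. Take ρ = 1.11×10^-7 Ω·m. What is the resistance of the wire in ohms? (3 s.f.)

A = π(d/2)² = π(1.6300e-03 m)² = 8.3469e-06 m²
L = m/(density·A) = 0.315/(7330×8.3469e-06) = 5.149 m
R = ρL/A = (1.11×10^-7)(5.149)/(8.3469e-06) = 0.0685 Ω

0.0685 Ω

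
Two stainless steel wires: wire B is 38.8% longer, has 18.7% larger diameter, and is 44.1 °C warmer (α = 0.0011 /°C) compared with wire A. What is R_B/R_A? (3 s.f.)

1.03

R ∝ ρL/d² with ρ ∝ (1+αΔT), so R_B/R_A = (1 + 38.8/100) × (1 + 18.7/100)⁻² × (1 + 0.0011×44.1)
= 1.388 × 0.7097 × 1.048 = 1.03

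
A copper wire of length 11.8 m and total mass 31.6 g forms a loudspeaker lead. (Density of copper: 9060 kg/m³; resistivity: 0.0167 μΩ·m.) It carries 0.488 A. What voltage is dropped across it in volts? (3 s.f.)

ρ = 0.0167 μΩ·m = 1.67×10^-8 Ω·m
A = m/(density·L) = 0.0316/(9060×11.8) = 2.9558e-07 m²
R = ρL/A = (1.67×10^-8)(11.8)/(2.9558e-07) = 0.6667 Ω
V = IR = 0.488 × 0.6667 = 0.325 V

0.325 V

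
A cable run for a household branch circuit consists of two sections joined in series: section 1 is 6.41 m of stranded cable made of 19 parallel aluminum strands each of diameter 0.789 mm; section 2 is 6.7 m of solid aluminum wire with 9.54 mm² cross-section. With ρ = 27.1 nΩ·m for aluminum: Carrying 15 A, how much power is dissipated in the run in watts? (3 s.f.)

ρ = 27.1 nΩ·m = 2.71×10^-8 Ω·m
Section 1: A_strand = π(3.9450e-04)² = 4.889e-07 m²; R₁ = ρL/(N·A_s) = (2.71×10^-8)(6.41)/(19×4.889e-07) = 0.0187 Ω
Section 2: A = 9.54 mm² = 9.540e-06 m²
R₂ = (2.71×10^-8)(6.7)/(9.540e-06) = 0.01903 Ω
R = R₁ + R₂ = 0.03773 Ω
P = I²R = (15)² × 0.03773 = 8.49 W

8.49 W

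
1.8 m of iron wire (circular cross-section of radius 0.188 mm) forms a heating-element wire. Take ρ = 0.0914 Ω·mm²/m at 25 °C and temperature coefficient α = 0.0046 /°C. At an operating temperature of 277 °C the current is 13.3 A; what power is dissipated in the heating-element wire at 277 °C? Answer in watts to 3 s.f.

566 W

ρ = 0.0914 Ω·mm²/m = 9.14×10^-8 Ω·m
A = πr² = π(1.8800e-04 m)² = 1.110e-07 m²
R₍25₎ = ρL/A = (9.14×10^-8)(1.8)/(1.110e-07) = 1.482 Ω
R₍277₎ = R₍25₎(1 + αΔT) = 1.482 × (1 + 0.0046×252) = 3.199 Ω
P = I²R = (13.3)² × 3.199 = 566 W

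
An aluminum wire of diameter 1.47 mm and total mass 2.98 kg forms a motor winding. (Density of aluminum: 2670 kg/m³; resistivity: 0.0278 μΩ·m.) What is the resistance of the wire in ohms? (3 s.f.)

ρ = 0.0278 μΩ·m = 2.78×10^-8 Ω·m
A = π(d/2)² = π(7.3500e-04 m)² = 1.6972e-06 m²
L = m/(density·A) = 2.98/(2670×1.6972e-06) = 657.6 m
R = ρL/A = (2.78×10^-8)(657.6)/(1.6972e-06) = 10.8 Ω

10.8 Ω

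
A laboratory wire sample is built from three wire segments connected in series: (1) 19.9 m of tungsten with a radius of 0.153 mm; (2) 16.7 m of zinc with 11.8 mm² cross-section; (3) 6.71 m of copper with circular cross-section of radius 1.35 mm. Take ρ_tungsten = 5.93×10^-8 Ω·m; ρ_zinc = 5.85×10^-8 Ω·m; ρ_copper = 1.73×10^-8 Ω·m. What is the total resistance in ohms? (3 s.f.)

16.1 Ω

Seg 1: A = πr² = π(1.5300e-04 m)² = 7.354e-08 m²
R_1 = (5.93×10^-8)(19.9)/(7.354e-08) = 16.05 Ω
Seg 2: A = 11.8 mm² = 1.180e-05 m²
R_2 = (5.85×10^-8)(16.7)/(1.180e-05) = 0.08279 Ω
Seg 3: A = πr² = π(1.3500e-03 m)² = 5.726e-06 m²
R_3 = (1.73×10^-8)(6.71)/(5.726e-06) = 0.02027 Ω
R_total = R_1 + R_2 + R_3 = 16.1 Ω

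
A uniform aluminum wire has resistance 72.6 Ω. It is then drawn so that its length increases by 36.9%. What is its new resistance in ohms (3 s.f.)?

136 Ω

k = 1 + 36.9/100 = 1.369; volume constant ⇒ A' = A/k, so R' = k²R.
R' = 1.874 × 72.6 = 136 Ω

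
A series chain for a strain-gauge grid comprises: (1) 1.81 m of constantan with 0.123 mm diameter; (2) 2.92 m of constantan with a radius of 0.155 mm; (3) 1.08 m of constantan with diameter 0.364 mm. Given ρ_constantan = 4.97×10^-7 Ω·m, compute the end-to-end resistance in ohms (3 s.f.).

Seg 1: A = π(d/2)² = π(6.1500e-05 m)² = 1.188e-08 m²
R_1 = (4.97×10^-7)(1.81)/(1.188e-08) = 75.71 Ω
Seg 2: A = πr² = π(1.5500e-04 m)² = 7.548e-08 m²
R_2 = (4.97×10^-7)(2.92)/(7.548e-08) = 19.23 Ω
Seg 3: A = π(d/2)² = π(1.8200e-04 m)² = 1.041e-07 m²
R_3 = (4.97×10^-7)(1.08)/(1.041e-07) = 5.158 Ω
R_total = R_1 + R_2 + R_3 = 100 Ω

100 Ω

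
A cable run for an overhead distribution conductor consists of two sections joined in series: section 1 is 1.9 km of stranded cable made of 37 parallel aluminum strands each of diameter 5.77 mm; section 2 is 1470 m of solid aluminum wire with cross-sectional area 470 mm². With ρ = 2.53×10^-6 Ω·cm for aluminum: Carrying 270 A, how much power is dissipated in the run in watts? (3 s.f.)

ρ = 2.53×10^-6 Ω·cm = 2.53×10^-8 Ω·m
Section 1: A_strand = π(2.8850e-03)² = 2.615e-05 m²; R₁ = ρL/(N·A_s) = (2.53×10^-8)(1900)/(37×2.615e-05) = 0.04969 Ω
Section 2: A = 470 mm² = 4.700e-04 m²
R₂ = (2.53×10^-8)(1470)/(4.700e-04) = 0.07913 Ω
R = R₁ + R₂ = 0.1288 Ω
P = I²R = (270)² × 0.1288 = 9390 W

9390 W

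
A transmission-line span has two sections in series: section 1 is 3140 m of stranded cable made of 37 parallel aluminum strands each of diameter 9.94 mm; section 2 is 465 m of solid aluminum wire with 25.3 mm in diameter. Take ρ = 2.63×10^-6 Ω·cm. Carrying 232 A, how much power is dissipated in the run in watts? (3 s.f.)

2860 W

ρ = 2.63×10^-6 Ω·cm = 2.63×10^-8 Ω·m
Section 1: A_strand = π(4.9700e-03)² = 7.760e-05 m²; R₁ = ρL/(N·A_s) = (2.63×10^-8)(3140)/(37×7.760e-05) = 0.02876 Ω
Section 2: A = π(d/2)² = π(1.2650e-02 m)² = 5.027e-04 m²
R₂ = (2.63×10^-8)(465)/(5.027e-04) = 0.02433 Ω
R = R₁ + R₂ = 0.05309 Ω
P = I²R = (232)² × 0.05309 = 2860 W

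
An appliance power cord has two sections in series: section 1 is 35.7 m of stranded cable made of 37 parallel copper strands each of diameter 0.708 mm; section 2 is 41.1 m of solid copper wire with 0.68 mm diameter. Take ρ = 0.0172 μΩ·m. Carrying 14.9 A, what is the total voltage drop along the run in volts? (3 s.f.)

ρ = 0.0172 μΩ·m = 1.72×10^-8 Ω·m
Section 1: A_strand = π(3.5400e-04)² = 3.937e-07 m²; R₁ = ρL/(N·A_s) = (1.72×10^-8)(35.7)/(37×3.937e-07) = 0.04215 Ω
Section 2: A = π(d/2)² = π(3.4000e-04 m)² = 3.632e-07 m²
R₂ = (1.72×10^-8)(41.1)/(3.632e-07) = 1.947 Ω
R = R₁ + R₂ = 1.989 Ω
V = IR = 14.9 × 1.989 = 29.6 V

29.6 V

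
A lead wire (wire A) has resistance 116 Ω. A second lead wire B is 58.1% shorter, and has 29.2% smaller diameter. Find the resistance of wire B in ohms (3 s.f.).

97.0 Ω

R ∝ L/d², so R_B/R_A = (1 − 58.1/100) × (1 − 29.2/100)⁻²
= 0.419 × 1.995 = 0.8359
R_B = 0.8359 × 116 = 97.0 Ω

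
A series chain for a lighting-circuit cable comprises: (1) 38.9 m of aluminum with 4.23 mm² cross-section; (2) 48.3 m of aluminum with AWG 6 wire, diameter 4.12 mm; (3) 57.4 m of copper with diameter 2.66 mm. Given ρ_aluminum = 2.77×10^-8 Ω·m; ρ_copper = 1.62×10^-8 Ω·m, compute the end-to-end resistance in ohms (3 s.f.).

0.522 Ω

Seg 1: A = 4.23 mm² = 4.230e-06 m²
R_1 = (2.77×10^-8)(38.9)/(4.230e-06) = 0.2547 Ω
Seg 2: A = π(4.12/2 mm)² = π(2.0600e-03 m)² = 1.333e-05 m²
R_2 = (2.77×10^-8)(48.3)/(1.333e-05) = 0.1004 Ω
Seg 3: A = π(d/2)² = π(1.3300e-03 m)² = 5.557e-06 m²
R_3 = (1.62×10^-8)(57.4)/(5.557e-06) = 0.1673 Ω
R_total = R_1 + R_2 + R_3 = 0.522 Ω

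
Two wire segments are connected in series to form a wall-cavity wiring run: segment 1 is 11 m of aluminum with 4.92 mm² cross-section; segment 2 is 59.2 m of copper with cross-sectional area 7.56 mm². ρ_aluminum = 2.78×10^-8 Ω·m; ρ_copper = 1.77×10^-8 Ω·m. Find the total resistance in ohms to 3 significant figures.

0.201 Ω

Segment 1: A = 4.92 mm² = 4.920e-06 m²
R₁ = ρL/A = (2.78×10^-8)(11)/(4.920e-06) = 0.06215 Ω
Segment 2: A = 7.56 mm² = 7.560e-06 m²
R₂ = (1.77×10^-8)(59.2)/(7.560e-06) = 0.1386 Ω
R = R₁ + R₂ = 0.201 Ω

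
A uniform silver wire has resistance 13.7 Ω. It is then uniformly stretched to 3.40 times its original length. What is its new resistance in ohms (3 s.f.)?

158 Ω

Volume constant ⇒ A' = A/k with k = 3.4. R' = ρ(kL)/(A/k) = k²R.
R' = 11.56 × 13.7 = 158 Ω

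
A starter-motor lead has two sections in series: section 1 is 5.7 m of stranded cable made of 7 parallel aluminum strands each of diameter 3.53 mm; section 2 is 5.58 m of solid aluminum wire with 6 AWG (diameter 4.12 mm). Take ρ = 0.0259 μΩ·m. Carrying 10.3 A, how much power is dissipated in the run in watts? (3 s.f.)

1.38 W

ρ = 0.0259 μΩ·m = 2.59×10^-8 Ω·m
Section 1: A_strand = π(1.7650e-03)² = 9.787e-06 m²; R₁ = ρL/(N·A_s) = (2.59×10^-8)(5.7)/(7×9.787e-06) = 0.002155 Ω
Section 2: A = π(4.12/2 mm)² = π(2.0600e-03 m)² = 1.333e-05 m²
R₂ = (2.59×10^-8)(5.58)/(1.333e-05) = 0.01084 Ω
R = R₁ + R₂ = 0.013 Ω
P = I²R = (10.3)² × 0.013 = 1.38 W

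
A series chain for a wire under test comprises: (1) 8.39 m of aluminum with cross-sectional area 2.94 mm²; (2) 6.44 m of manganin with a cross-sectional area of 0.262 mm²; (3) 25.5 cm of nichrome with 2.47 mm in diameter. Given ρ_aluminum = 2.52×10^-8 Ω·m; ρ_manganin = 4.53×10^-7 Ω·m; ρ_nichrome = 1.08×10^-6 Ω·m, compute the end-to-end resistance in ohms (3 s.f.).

Seg 1: A = 2.94 mm² = 2.940e-06 m²
R_1 = (2.52×10^-8)(8.39)/(2.940e-06) = 0.07191 Ω
Seg 2: A = 0.262 mm² = 2.620e-07 m²
R_2 = (4.53×10^-7)(6.44)/(2.620e-07) = 11.13 Ω
Seg 3: A = π(d/2)² = π(1.2350e-03 m)² = 4.792e-06 m²
R_3 = (1.08×10^-6)(0.255)/(4.792e-06) = 0.05748 Ω
R_total = R_1 + R_2 + R_3 = 11.3 Ω

11.3 Ω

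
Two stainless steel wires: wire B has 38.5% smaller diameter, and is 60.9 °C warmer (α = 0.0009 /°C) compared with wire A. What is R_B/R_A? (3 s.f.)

2.79

R ∝ ρL/d² with ρ ∝ (1+αΔT), so R_B/R_A = (1 − 38.5/100)⁻² × (1 + 0.0009×60.9)
= 2.644 × 1.055 = 2.79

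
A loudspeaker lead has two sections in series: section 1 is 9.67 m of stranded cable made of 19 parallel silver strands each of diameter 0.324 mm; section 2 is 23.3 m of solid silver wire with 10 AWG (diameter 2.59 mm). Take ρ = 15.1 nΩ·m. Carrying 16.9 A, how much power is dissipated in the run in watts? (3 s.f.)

ρ = 15.1 nΩ·m = 1.51×10^-8 Ω·m
Section 1: A_strand = π(1.6200e-04)² = 8.245e-08 m²; R₁ = ρL/(N·A_s) = (1.51×10^-8)(9.67)/(19×8.245e-08) = 0.09321 Ω
Section 2: A = π(2.59/2 mm)² = π(1.2950e-03 m)² = 5.269e-06 m²
R₂ = (1.51×10^-8)(23.3)/(5.269e-06) = 0.06678 Ω
R = R₁ + R₂ = 0.16 Ω
P = I²R = (16.9)² × 0.16 = 45.7 W

45.7 W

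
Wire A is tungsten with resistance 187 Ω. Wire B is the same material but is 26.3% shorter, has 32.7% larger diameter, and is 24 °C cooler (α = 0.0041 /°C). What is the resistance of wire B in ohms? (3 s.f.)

R ∝ ρL/d² with ρ ∝ (1+αΔT), so R_B/R_A = (1 − 26.3/100) × (1 + 32.7/100)⁻² × (1 − 0.0041×24)
= 0.737 × 0.5679 × 0.9016 = 0.3774
R_B = 0.3774 × 187 = 70.6 Ω

70.6 Ω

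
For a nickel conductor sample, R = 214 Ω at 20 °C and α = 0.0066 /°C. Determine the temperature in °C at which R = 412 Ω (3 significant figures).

R = R₀(1 + α(T − T₀)) ⇒ T = T₀ + (R/R₀ − 1)/α
T = 20 + (412/214 − 1)/0.0066 = 20 + (0.9252)/0.0066 = 160 °C

160 °C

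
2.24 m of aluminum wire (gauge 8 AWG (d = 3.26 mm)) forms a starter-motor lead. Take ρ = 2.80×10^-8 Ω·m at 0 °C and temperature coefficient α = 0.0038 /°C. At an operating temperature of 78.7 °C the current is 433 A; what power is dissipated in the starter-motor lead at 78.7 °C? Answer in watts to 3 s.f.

A = π(3.26/2 mm)² = π(1.6300e-03 m)² = 8.347e-06 m²
R₍0₎ = ρL/A = (2.80×10^-8)(2.24)/(8.347e-06) = 0.007514 Ω
R₍78.7₎ = R₍0₎(1 + αΔT) = 0.007514 × (1 + 0.0038×78.7) = 0.009761 Ω
P = I²R = (433)² × 0.009761 = 1830 W

1830 W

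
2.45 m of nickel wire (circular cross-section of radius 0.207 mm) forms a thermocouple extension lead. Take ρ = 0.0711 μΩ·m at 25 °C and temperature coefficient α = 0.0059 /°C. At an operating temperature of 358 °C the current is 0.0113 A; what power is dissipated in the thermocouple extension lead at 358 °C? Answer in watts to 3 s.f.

4.90×10^-4 W

ρ = 0.0711 μΩ·m = 7.11×10^-8 Ω·m
A = πr² = π(2.0700e-04 m)² = 1.346e-07 m²
R₍25₎ = ρL/A = (7.11×10^-8)(2.45)/(1.346e-07) = 1.294 Ω
R₍358₎ = R₍25₎(1 + αΔT) = 1.294 × (1 + 0.0059×333) = 3.836 Ω
P = I²R = (0.0113)² × 3.836 = 4.90×10^-4 W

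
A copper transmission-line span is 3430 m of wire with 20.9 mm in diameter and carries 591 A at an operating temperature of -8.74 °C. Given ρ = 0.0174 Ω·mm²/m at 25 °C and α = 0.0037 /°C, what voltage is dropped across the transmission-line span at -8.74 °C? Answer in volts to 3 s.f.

90.0 V

ρ = 0.0174 Ω·mm²/m = 1.74×10^-8 Ω·m
A = π(d/2)² = π(1.0450e-02 m)² = 3.431e-04 m²
R₍25₎ = ρL/A = (1.74×10^-8)(3430)/(3.431e-04) = 0.174 Ω
R₍-8.74₎ = R₍25₎(1 + αΔT) = 0.174 × (1 + 0.0037×-33.7) = 0.1522 Ω
V = IR = 591 × 0.1522 = 90.0 V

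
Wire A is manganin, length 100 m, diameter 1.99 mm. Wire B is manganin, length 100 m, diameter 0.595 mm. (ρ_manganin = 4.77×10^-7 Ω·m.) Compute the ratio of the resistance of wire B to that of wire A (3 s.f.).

11.2

R ∝ ρL/d², so R_B/R_A = (d_A/d_B)²
= (1.99/0.595)² = 11.2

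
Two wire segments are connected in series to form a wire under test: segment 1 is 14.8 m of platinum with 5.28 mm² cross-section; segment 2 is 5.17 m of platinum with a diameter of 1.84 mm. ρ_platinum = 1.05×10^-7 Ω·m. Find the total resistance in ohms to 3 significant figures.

0.498 Ω

Segment 1: A = 5.28 mm² = 5.280e-06 m²
R₁ = ρL/A = (1.05×10^-7)(14.8)/(5.280e-06) = 0.2943 Ω
Segment 2: A = π(d/2)² = π(9.2000e-04 m)² = 2.659e-06 m²
R₂ = (1.05×10^-7)(5.17)/(2.659e-06) = 0.2042 Ω
R = R₁ + R₂ = 0.498 Ω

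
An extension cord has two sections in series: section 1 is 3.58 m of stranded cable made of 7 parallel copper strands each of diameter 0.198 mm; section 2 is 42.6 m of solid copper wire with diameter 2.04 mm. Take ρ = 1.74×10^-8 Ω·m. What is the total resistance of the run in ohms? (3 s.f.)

Section 1: A_strand = π(9.9000e-05)² = 3.079e-08 m²; R₁ = ρL/(N·A_s) = (1.74×10^-8)(3.58)/(7×3.079e-08) = 0.289 Ω
Section 2: A = π(d/2)² = π(1.0200e-03 m)² = 3.269e-06 m²
R₂ = (1.74×10^-8)(42.6)/(3.269e-06) = 0.2268 Ω
R = R₁ + R₂ = 0.516 Ω

0.516 Ω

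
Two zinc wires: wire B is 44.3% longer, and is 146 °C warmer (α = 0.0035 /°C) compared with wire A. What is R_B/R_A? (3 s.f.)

R ∝ ρL/d² with ρ ∝ (1+αΔT), so R_B/R_A = (1 + 44.3/100) × (1 + 0.0035×146)
= 1.443 × 1.511 = 2.18

2.18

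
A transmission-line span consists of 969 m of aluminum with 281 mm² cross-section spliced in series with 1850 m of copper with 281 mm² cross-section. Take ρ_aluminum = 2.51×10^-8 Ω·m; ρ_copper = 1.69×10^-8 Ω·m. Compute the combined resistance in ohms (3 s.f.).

0.198 Ω

Segment 1: A = 281 mm² = 2.810e-04 m²
R₁ = ρL/A = (2.51×10^-8)(969)/(2.810e-04) = 0.08655 Ω
R₂ = (1.69×10^-8)(1850)/(2.810e-04) = 0.1113 Ω
R = R₁ + R₂ = 0.198 Ω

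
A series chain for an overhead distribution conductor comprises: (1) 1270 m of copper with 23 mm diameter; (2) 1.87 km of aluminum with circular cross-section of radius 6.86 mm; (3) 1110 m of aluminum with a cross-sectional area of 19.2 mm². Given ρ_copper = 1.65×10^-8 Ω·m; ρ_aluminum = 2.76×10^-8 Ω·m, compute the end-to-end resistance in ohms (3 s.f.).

2.00 Ω

Seg 1: A = π(d/2)² = π(1.1500e-02 m)² = 4.155e-04 m²
R_1 = (1.65×10^-8)(1270)/(4.155e-04) = 0.05044 Ω
Seg 2: A = πr² = π(6.8600e-03 m)² = 1.478e-04 m²
R_2 = (2.76×10^-8)(1870)/(1.478e-04) = 0.3491 Ω
Seg 3: A = 19.2 mm² = 1.920e-05 m²
R_3 = (2.76×10^-8)(1110)/(1.920e-05) = 1.596 Ω
R_total = R_1 + R_2 + R_3 = 2.00 Ω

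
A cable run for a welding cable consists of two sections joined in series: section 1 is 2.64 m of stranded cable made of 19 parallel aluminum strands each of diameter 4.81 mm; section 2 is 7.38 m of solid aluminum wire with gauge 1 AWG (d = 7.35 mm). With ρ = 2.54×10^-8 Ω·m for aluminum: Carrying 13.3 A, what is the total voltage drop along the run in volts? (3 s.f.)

Section 1: A_strand = π(2.4050e-03)² = 1.817e-05 m²; R₁ = ρL/(N·A_s) = (2.54×10^-8)(2.64)/(19×1.817e-05) = 1.942×10^-4 Ω
Section 2: A = π(7.35/2 mm)² = π(3.6750e-03 m)² = 4.243e-05 m²
R₂ = (2.54×10^-8)(7.38)/(4.243e-05) = 0.004418 Ω
R = R₁ + R₂ = 0.004612 Ω
V = IR = 13.3 × 0.004612 = 0.0613 V

0.0613 V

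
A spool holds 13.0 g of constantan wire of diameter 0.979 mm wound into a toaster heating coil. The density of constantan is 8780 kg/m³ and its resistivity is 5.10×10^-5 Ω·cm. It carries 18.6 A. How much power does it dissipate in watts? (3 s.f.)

461 W

ρ = 5.10×10^-5 Ω·cm = 5.10×10^-7 Ω·m
A = π(d/2)² = π(4.8950e-04 m)² = 7.5276e-07 m²
L = m/(density·A) = 0.013/(8780×7.5276e-07) = 1.967 m
R = ρL/A = (5.10×10^-7)(1.967)/(7.5276e-07) = 1.333 Ω
P = I²R = (18.6)² × 1.333 = 461 W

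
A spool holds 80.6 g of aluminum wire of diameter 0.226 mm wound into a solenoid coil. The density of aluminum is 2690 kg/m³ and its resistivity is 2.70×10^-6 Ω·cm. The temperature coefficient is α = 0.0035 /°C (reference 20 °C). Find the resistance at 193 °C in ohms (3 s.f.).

807 Ω

ρ = 2.70×10^-6 Ω·cm = 2.70×10^-8 Ω·m
A = π(d/2)² = π(1.1300e-04 m)² = 4.0115e-08 m²
L = m/(density·A) = 0.0806/(2690×4.0115e-08) = 746.9 m
R = ρL/A = (2.70×10^-8)(746.9)/(4.0115e-08) = 502.7 Ω
R(193 °C) = 502.7 × (1 + 0.0035×173) = 807 Ω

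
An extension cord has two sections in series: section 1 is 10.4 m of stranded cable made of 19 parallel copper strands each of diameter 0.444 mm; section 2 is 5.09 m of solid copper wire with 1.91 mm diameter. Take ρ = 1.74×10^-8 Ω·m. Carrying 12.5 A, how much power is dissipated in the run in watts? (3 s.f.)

14.4 W

Section 1: A_strand = π(2.2200e-04)² = 1.548e-07 m²; R₁ = ρL/(N·A_s) = (1.74×10^-8)(10.4)/(19×1.548e-07) = 0.06151 Ω
Section 2: A = π(d/2)² = π(9.5500e-04 m)² = 2.865e-06 m²
R₂ = (1.74×10^-8)(5.09)/(2.865e-06) = 0.03091 Ω
R = R₁ + R₂ = 0.09242 Ω
P = I²R = (12.5)² × 0.09242 = 14.4 W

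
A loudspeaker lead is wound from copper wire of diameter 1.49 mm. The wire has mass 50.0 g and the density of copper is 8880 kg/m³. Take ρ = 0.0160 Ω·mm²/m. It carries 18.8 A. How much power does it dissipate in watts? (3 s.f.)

10.5 W

ρ = 0.0160 Ω·mm²/m = 1.60×10^-8 Ω·m
A = π(d/2)² = π(7.4500e-04 m)² = 1.7437e-06 m²
L = m/(density·A) = 0.05/(8880×1.7437e-06) = 3.229 m
R = ρL/A = (1.60×10^-8)(3.229)/(1.7437e-06) = 0.02963 Ω
P = I²R = (18.8)² × 0.02963 = 10.5 W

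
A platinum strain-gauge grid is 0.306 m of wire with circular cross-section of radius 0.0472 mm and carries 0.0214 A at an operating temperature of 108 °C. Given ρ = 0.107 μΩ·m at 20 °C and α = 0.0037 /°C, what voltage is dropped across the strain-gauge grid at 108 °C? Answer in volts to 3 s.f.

0.133 V

ρ = 0.107 μΩ·m = 1.07×10^-7 Ω·m
A = πr² = π(4.7200e-05 m)² = 6.999e-09 m²
R₍20₎ = ρL/A = (1.07×10^-7)(0.306)/(6.999e-09) = 4.678 Ω
R₍108₎ = R₍20₎(1 + αΔT) = 4.678 × (1 + 0.0037×88) = 6.201 Ω
V = IR = 0.0214 × 6.201 = 0.133 V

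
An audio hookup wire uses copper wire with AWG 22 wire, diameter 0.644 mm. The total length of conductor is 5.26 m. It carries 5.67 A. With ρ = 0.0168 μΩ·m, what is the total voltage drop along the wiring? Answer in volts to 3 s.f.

1.54 V

ρ = 0.0168 μΩ·m = 1.68×10^-8 Ω·m
A = π(0.644/2 mm)² = π(3.2200e-04 m)² = 3.257e-07 m²
R = ρL/A = (1.68×10^-8)(5.26)/(3.257e-07) = 0.2713 Ω
V = IR = 5.67 × 0.2713 = 1.54 V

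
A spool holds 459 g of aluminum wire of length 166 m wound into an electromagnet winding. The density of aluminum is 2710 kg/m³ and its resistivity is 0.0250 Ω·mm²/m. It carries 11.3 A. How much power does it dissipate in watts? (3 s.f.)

ρ = 0.0250 Ω·mm²/m = 2.50×10^-8 Ω·m
A = m/(density·L) = 0.459/(2710×166) = 1.0203e-06 m²
R = ρL/A = (2.50×10^-8)(166)/(1.0203e-06) = 4.067 Ω
P = I²R = (11.3)² × 4.067 = 519 W

519 W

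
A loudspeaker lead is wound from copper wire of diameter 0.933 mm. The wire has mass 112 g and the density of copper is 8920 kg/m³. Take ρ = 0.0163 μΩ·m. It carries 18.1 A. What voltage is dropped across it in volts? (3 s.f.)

7.93 V

ρ = 0.0163 μΩ·m = 1.63×10^-8 Ω·m
A = π(d/2)² = π(4.6650e-04 m)² = 6.8368e-07 m²
L = m/(density·A) = 0.112/(8920×6.8368e-07) = 18.37 m
R = ρL/A = (1.63×10^-8)(18.37)/(6.8368e-07) = 0.4379 Ω
V = IR = 18.1 × 0.4379 = 7.93 V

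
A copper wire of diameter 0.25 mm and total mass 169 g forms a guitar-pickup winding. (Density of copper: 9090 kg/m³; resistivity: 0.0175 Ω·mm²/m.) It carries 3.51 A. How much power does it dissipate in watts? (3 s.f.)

ρ = 0.0175 Ω·mm²/m = 1.75×10^-8 Ω·m
A = π(d/2)² = π(1.2500e-04 m)² = 4.9087e-08 m²
L = m/(density·A) = 0.169/(9090×4.9087e-08) = 378.8 m
R = ρL/A = (1.75×10^-8)(378.8)/(4.9087e-08) = 135 Ω
P = I²R = (3.51)² × 135 = 1660 W

1660 W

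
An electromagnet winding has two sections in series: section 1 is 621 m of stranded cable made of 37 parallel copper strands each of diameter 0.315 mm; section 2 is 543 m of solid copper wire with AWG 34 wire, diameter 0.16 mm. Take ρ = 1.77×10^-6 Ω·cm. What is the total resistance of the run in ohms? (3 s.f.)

ρ = 1.77×10^-6 Ω·cm = 1.77×10^-8 Ω·m
Section 1: A_strand = π(1.5750e-04)² = 7.793e-08 m²; R₁ = ρL/(N·A_s) = (1.77×10^-8)(621)/(37×7.793e-08) = 3.812 Ω
Section 2: A = π(0.16/2 mm)² = π(8.0000e-05 m)² = 2.011e-08 m²
R₂ = (1.77×10^-8)(543)/(2.011e-08) = 478 Ω
R = R₁ + R₂ = 482 Ω

482 Ω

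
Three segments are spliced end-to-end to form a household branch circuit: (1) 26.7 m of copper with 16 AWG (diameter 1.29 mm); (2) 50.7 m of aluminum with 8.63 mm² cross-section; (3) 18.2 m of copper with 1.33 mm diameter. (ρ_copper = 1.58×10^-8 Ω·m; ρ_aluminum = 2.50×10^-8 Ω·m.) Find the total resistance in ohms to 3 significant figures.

Seg 1: A = π(1.29/2 mm)² = π(6.4500e-04 m)² = 1.307e-06 m²
R_1 = (1.58×10^-8)(26.7)/(1.307e-06) = 0.3228 Ω
Seg 2: A = 8.63 mm² = 8.630e-06 m²
R_2 = (2.50×10^-8)(50.7)/(8.630e-06) = 0.1469 Ω
Seg 3: A = π(d/2)² = π(6.6500e-04 m)² = 1.389e-06 m²
R_3 = (1.58×10^-8)(18.2)/(1.389e-06) = 0.207 Ω
R_total = R_1 + R_2 + R_3 = 0.677 Ω

0.677 Ω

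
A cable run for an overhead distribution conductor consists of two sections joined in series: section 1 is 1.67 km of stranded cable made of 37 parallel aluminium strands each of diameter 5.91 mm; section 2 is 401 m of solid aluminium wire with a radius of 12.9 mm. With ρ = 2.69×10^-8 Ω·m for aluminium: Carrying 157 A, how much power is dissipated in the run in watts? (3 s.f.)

Section 1: A_strand = π(2.9550e-03)² = 2.743e-05 m²; R₁ = ρL/(N·A_s) = (2.69×10^-8)(1670)/(37×2.743e-05) = 0.04426 Ω
Section 2: A = πr² = π(1.2900e-02 m)² = 5.228e-04 m²
R₂ = (2.69×10^-8)(401)/(5.228e-04) = 0.02063 Ω
R = R₁ + R₂ = 0.06489 Ω
P = I²R = (157)² × 0.06489 = 1600 W

1600 W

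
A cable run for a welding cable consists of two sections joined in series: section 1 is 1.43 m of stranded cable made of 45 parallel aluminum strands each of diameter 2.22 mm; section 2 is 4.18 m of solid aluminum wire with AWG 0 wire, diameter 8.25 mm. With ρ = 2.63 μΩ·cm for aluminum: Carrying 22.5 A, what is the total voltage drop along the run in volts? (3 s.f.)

0.0511 V

ρ = 2.63 μΩ·cm = 2.63×10^-8 Ω·m
Section 1: A_strand = π(1.1100e-03)² = 3.871e-06 m²; R₁ = ρL/(N·A_s) = (2.63×10^-8)(1.43)/(45×3.871e-06) = 2.159×10^-4 Ω
Section 2: A = π(8.25/2 mm)² = π(4.1250e-03 m)² = 5.346e-05 m²
R₂ = (2.63×10^-8)(4.18)/(5.346e-05) = 0.002057 Ω
R = R₁ + R₂ = 0.002272 Ω
V = IR = 22.5 × 0.002272 = 0.0511 V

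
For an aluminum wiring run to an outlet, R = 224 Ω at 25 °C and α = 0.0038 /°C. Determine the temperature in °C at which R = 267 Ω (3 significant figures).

R = R₀(1 + α(T − T₀)) ⇒ T = T₀ + (R/R₀ − 1)/α
T = 25 + (267/224 − 1)/0.0038 = 25 + (0.192)/0.0038 = 75.5 °C

75.5 °C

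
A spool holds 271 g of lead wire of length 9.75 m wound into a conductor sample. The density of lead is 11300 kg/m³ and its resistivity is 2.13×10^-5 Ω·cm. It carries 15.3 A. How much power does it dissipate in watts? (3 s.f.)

ρ = 2.13×10^-5 Ω·cm = 2.13×10^-7 Ω·m
A = m/(density·L) = 0.271/(11300×9.75) = 2.4597e-06 m²
R = ρL/A = (2.13×10^-7)(9.75)/(2.4597e-06) = 0.8443 Ω
P = I²R = (15.3)² × 0.8443 = 198 W

198 W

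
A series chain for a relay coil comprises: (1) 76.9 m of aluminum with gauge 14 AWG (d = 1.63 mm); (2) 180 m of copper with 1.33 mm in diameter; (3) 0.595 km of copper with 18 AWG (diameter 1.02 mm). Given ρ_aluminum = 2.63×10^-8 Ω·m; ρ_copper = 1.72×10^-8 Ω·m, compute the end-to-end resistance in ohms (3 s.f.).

15.7 Ω

Seg 1: A = π(1.63/2 mm)² = π(8.1500e-04 m)² = 2.087e-06 m²
R_1 = (2.63×10^-8)(76.9)/(2.087e-06) = 0.9692 Ω
Seg 2: A = π(d/2)² = π(6.6500e-04 m)² = 1.389e-06 m²
R_2 = (1.72×10^-8)(180)/(1.389e-06) = 2.228 Ω
Seg 3: A = π(1.02/2 mm)² = π(5.1000e-04 m)² = 8.171e-07 m²
R_3 = (1.72×10^-8)(595)/(8.171e-07) = 12.52 Ω
R_total = R_1 + R_2 + R_3 = 15.7 Ω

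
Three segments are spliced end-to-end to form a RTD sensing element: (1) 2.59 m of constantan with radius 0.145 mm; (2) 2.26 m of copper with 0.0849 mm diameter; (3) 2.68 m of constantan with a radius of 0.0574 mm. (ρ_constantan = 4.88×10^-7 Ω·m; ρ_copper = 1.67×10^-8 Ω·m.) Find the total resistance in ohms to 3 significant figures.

152 Ω

Seg 1: A = πr² = π(1.4500e-04 m)² = 6.605e-08 m²
R_1 = (4.88×10^-7)(2.59)/(6.605e-08) = 19.14 Ω
Seg 2: A = π(d/2)² = π(4.2450e-05 m)² = 5.661e-09 m²
R_2 = (1.67×10^-8)(2.26)/(5.661e-09) = 6.667 Ω
Seg 3: A = πr² = π(5.7400e-05 m)² = 1.035e-08 m²
R_3 = (4.88×10^-7)(2.68)/(1.035e-08) = 126.4 Ω
R_total = R_1 + R_2 + R_3 = 152 Ω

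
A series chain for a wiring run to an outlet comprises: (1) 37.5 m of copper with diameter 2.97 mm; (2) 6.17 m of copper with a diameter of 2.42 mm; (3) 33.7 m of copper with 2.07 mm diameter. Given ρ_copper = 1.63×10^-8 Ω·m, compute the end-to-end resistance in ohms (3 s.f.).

0.273 Ω

Seg 1: A = π(d/2)² = π(1.4850e-03 m)² = 6.928e-06 m²
R_1 = (1.63×10^-8)(37.5)/(6.928e-06) = 0.08823 Ω
Seg 2: A = π(d/2)² = π(1.2100e-03 m)² = 4.600e-06 m²
R_2 = (1.63×10^-8)(6.17)/(4.600e-06) = 0.02187 Ω
Seg 3: A = π(d/2)² = π(1.0350e-03 m)² = 3.365e-06 m²
R_3 = (1.63×10^-8)(33.7)/(3.365e-06) = 0.1632 Ω
R_total = R_1 + R_2 + R_3 = 0.273 Ω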